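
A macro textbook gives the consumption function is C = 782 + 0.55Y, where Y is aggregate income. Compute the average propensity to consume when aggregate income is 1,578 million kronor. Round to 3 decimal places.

APC = 1.046

C = 782 + 0.55(1578) = 1649.9
APC = C/Y = 1649.9/1578 = 1.046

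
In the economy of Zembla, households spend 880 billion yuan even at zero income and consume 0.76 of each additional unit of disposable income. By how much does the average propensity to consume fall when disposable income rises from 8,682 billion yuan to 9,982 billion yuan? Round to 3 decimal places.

At Y = 8682: C = 880 + 0.76(8682) = 7478.32, APC = 7478.32/8682 = 0.8614
At Y = 9982: C = 8466.32, APC = 8466.32/9982 = 0.8482
Fall in APC = 0.8614 − 0.8482 = 0.0132 ≈ 0.013

ΔAPC = 0.013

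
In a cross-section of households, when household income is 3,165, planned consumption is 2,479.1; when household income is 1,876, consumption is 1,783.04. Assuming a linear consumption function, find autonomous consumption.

a = 770

MPC = ΔC/ΔY = (2479.1 − 1783.04)/(3165 − 1876) = 696.06/1289 = 0.54
a = C − MPC·Y = 1783.04 − 0.54(1876) = 1783.04 − 1013.04 = 770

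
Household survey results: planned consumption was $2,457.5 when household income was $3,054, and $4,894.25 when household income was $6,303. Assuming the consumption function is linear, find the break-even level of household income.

Y = 668

MPC = (4894.25 − 2457.5)/(6303 − 3054) = 2436.75/3249 = 0.75
a = 2457.5 − 0.75(3054) = 2457.5 − 2290.5 = 167
Break-even: Y = a/(1−MPC) = 167/0.25 = 668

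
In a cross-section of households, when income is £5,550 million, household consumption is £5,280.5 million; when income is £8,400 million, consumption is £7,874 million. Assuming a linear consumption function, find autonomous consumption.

MPC = ΔC/ΔY = (7874 − 5280.5)/(8400 − 5550) = 2593.5/2850 = 0.91
a = C − MPC·Y = 5280.5 − 0.91(5550) = 5280.5 − 5050.5 = 230

a = 230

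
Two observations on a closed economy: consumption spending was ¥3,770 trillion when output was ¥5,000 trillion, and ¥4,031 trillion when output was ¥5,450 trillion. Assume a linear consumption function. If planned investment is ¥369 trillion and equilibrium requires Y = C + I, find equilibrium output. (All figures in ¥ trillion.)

Y = 2950

MPC = (4031 − 3770)/(5450 − 5000) = 261/450 = 0.58
a = 3770 − 0.58(5000) = 870
Equilibrium: Y = 870 + 0.58Y + 369
0.42Y = 1239, so Y = 1239/0.42 = 2950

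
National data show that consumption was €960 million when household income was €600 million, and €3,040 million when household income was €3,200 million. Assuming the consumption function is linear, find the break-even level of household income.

MPC = (3040 − 960)/(3200 − 600) = 2080/2600 = 0.8
a = 960 − 0.8(600) = 960 − 480 = 480
Break-even: Y = a/(1−MPC) = 480/0.2 = 2400

Y = 2400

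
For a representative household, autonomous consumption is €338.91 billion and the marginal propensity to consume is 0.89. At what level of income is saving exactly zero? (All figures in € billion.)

Y = 3081

At break-even, C = Y: 338.91 + 0.89Y = Y
0.11Y = 338.91, so Y = 338.91/0.11 = 3081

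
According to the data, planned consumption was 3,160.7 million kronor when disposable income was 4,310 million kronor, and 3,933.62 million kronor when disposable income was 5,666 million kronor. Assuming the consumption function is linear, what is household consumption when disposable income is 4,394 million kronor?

MPC = (3933.62 − 3160.7)/(5666 − 4310) = 772.92/1356 = 0.57
a = 3160.7 − 0.57(4310) = 3160.7 − 2456.7 = 704
C = 704 + 0.57(4394) = 704 + 2504.58 = 3208.58

C = 3208.58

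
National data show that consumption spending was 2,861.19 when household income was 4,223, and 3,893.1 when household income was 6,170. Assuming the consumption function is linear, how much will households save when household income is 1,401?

S = 35.47

MPC = (3893.1 − 2861.19)/(6170 − 4223) = 1031.91/1947 = 0.53
a = 2861.19 − 0.53(4223) = 2861.19 − 2238.19 = 623
C = 623 + 0.53(1401) = 1365.53
S = 1401 − 1365.53 = 35.47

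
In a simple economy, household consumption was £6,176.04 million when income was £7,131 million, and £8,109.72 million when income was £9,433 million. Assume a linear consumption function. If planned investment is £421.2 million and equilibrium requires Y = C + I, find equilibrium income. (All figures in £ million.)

Y = 3795

MPC = (8109.72 − 6176.04)/(9433 − 7131) = 1933.68/2302 = 0.84
a = 6176.04 − 0.84(7131) = 186
Equilibrium: Y = 186 + 0.84Y + 421.2
0.16Y = 607.2, so Y = 607.2/0.16 = 3795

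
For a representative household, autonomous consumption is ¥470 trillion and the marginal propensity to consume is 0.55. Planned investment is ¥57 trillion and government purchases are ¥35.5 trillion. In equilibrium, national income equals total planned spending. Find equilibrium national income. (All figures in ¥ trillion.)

Y = 1250

Y = C + I + G = 470 + 0.55Y + 57 + 35.5
Y − 0.55Y = 562.5
0.45Y = 562.5, so Y = 562.5/0.45 = 1250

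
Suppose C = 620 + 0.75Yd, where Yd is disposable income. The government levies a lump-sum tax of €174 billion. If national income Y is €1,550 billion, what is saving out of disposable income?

S = -276

Yd = Y − T = 1550 − 174 = 1376
C = 620 + 0.75(1376) = 620 + 1032 = 1652
S = Yd − C = 1376 − 1652 = -276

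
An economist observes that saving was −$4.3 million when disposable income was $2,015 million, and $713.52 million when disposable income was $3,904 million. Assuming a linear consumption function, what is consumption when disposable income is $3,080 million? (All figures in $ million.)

MPS = ΔS/ΔY = (713.52 − (-4.3))/(3904 − 2015) = 717.82/1889 = 0.38
MPC = 1 − MPS = 0.62
Autonomous saving = -4.3 − 0.38(2015) = -770, so a = 770
C = 770 + 0.62(3080) = 770 + 1909.6 = 2679.6

C = 2679.6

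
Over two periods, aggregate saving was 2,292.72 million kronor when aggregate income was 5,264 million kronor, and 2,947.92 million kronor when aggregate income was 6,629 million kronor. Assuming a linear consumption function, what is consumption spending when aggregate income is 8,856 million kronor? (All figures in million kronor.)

C = 4839.12

MPS = ΔS/ΔY = (2947.92 − 2292.72)/(6629 − 5264) = 655.2/1365 = 0.48
MPC = 1 − MPS = 0.52
Autonomous saving = 2292.72 − 0.48(5264) = -234, so a = 234
C = 234 + 0.52(8856) = 234 + 4605.12 = 4839.12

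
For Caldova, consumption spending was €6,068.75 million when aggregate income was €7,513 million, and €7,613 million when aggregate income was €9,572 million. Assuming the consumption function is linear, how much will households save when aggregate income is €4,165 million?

S = 607.25

MPC = (7613 − 6068.75)/(9572 − 7513) = 1544.25/2059 = 0.75
a = 6068.75 − 0.75(7513) = 6068.75 − 5634.75 = 434
C = 434 + 0.75(4165) = 3557.75
S = 4165 − 3557.75 = 607.25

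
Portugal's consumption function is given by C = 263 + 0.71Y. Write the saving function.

S = Y − C = Y − (263 + 0.71Y) = -263 + (1 − 0.71)Y

S = -263 + 0.29Y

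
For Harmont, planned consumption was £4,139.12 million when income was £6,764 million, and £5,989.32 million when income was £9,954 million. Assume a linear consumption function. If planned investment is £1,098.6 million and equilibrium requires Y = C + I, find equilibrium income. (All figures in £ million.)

MPC = (5989.32 − 4139.12)/(9954 − 6764) = 1850.2/3190 = 0.58
a = 4139.12 − 0.58(6764) = 216
Equilibrium: Y = 216 + 0.58Y + 1098.6
0.42Y = 1314.6, so Y = 1314.6/0.42 = 3130

Y = 3130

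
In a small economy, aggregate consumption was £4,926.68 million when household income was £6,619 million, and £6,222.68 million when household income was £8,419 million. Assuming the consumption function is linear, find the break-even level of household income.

MPC = (6222.68 − 4926.68)/(8419 − 6619) = 1296/1800 = 0.72
a = 4926.68 − 0.72(6619) = 4926.68 − 4765.68 = 161
Break-even: Y = a/(1−MPC) = 161/0.28 = 575

Y = 575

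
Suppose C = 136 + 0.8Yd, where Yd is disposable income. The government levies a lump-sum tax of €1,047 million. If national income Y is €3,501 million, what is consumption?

C = 2099.2

Yd = Y − T = 3501 − 1047 = 2454
C = 136 + 0.8(2454) = 136 + 1963.2 = 2099.2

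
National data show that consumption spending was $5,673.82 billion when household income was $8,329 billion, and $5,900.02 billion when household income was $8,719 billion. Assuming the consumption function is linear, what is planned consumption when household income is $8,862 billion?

MPC = (5900.02 − 5673.82)/(8719 − 8329) = 226.2/390 = 0.58
a = 5673.82 − 0.58(8329) = 5673.82 − 4830.82 = 843
C = 843 + 0.58(8862) = 843 + 5139.96 = 5982.96

C = 5982.96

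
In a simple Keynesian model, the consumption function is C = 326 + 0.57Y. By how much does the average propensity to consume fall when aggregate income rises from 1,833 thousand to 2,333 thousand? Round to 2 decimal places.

ΔAPC = 0.04

At Y = 1833: C = 326 + 0.57(1833) = 1370.81, APC = 1370.81/1833 = 0.748
At Y = 2333: C = 1655.81, APC = 1655.81/2333 = 0.710
Fall in APC = 0.748 − 0.710 = 0.038 ≈ 0.04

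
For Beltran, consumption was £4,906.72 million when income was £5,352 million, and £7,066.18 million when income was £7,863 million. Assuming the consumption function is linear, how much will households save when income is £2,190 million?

S = 2.6

MPC = (7066.18 − 4906.72)/(7863 − 5352) = 2159.46/2511 = 0.86
a = 4906.72 − 0.86(5352) = 4906.72 − 4602.72 = 304
C = 304 + 0.86(2190) = 2187.4
S = 2190 − 2187.4 = 2.6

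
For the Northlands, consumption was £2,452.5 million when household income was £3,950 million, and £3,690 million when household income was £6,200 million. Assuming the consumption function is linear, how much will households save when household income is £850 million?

MPC = (3690 − 2452.5)/(6200 − 3950) = 1237.5/2250 = 0.55
a = 2452.5 − 0.55(3950) = 2452.5 − 2172.5 = 280
C = 280 + 0.55(850) = 747.5
S = 850 − 747.5 = 102.5

S = 102.5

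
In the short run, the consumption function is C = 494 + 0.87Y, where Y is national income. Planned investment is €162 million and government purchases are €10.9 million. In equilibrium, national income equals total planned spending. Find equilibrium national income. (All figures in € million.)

Y = 5130

Y = C + I + G = 494 + 0.87Y + 162 + 10.9
Y − 0.87Y = 666.9
0.13Y = 666.9, so Y = 666.9/0.13 = 5130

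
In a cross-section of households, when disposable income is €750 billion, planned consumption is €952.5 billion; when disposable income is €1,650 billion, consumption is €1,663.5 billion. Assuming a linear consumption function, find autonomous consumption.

a = 360

MPC = ΔC/ΔY = (1663.5 − 952.5)/(1650 − 750) = 711/900 = 0.79
a = C − MPC·Y = 952.5 − 0.79(750) = 952.5 − 592.5 = 360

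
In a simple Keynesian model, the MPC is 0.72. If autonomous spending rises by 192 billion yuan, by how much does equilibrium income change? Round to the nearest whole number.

ΔY ≈ 686

The multiplier is 1/(1 − MPC) = 1/0.28.
ΔY = 192/0.28 = 685.71 ≈ 686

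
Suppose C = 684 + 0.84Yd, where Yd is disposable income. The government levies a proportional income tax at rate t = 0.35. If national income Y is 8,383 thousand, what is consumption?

C = 5261.118

Yd = (1 − 0.35)(8383) = 0.65(8383) = 5448.95
C = 684 + 0.84(5448.95) = 684 + 4577.118 = 5261.118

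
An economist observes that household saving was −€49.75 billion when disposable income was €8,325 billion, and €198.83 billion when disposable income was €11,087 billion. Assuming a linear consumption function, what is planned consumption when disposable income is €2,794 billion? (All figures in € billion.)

MPS = ΔS/ΔY = (198.83 − (-49.75))/(11087 − 8325) = 248.58/2762 = 0.09
MPC = 1 − MPS = 0.91
Autonomous saving = -49.75 − 0.09(8325) = -799, so a = 799
C = 799 + 0.91(2794) = 799 + 2542.54 = 3341.54

C = 3341.54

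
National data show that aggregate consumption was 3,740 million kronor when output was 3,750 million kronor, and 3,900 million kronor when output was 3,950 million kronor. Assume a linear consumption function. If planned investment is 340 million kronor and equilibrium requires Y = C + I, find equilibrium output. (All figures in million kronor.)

Y = 5400

MPC = (3900 − 3740)/(3950 − 3750) = 160/200 = 0.8
a = 3740 − 0.8(3750) = 740
Equilibrium: Y = 740 + 0.8Y + 340
0.2Y = 1080, so Y = 1080/0.2 = 5400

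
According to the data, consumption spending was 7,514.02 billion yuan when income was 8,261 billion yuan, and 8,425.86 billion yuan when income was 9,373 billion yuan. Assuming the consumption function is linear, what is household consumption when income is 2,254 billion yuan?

C = 2588.28

MPC = (8425.86 − 7514.02)/(9373 − 8261) = 911.84/1112 = 0.82
a = 7514.02 − 0.82(8261) = 7514.02 − 6774.02 = 740
C = 740 + 0.82(2254) = 740 + 1848.28 = 2588.28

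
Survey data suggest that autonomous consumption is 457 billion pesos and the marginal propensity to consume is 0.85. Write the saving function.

S = Y − C = Y − (457 + 0.85Y) = -457 + (1 − 0.85)Y

S = -457 + 0.15Y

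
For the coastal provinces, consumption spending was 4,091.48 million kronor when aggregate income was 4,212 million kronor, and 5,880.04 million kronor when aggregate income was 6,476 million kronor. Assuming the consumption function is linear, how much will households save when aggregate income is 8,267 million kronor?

MPC = (5880.04 − 4091.48)/(6476 − 4212) = 1788.56/2264 = 0.79
a = 4091.48 − 0.79(4212) = 4091.48 − 3327.48 = 764
C = 764 + 0.79(8267) = 7294.93
S = 8267 − 7294.93 = 972.07

S = 972.07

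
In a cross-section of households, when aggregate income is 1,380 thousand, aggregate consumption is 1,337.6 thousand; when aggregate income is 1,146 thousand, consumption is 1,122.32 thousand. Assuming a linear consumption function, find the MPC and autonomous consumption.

MPC = 0.92; a = 68

MPC = ΔC/ΔY = (1337.6 − 1122.32)/(1380 − 1146) = 215.28/234 = 0.92
a = C − MPC·Y = 1122.32 − 0.92(1146) = 1122.32 − 1054.32 = 68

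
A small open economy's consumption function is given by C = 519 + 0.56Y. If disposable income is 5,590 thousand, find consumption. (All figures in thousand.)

C = 519 + 0.56(5590) = 519 + 3130.4 = 3649.4

C = 3649.4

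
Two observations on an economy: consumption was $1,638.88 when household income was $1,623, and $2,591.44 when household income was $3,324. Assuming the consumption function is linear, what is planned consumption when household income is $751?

C = 1150.56

MPC = (2591.44 − 1638.88)/(3324 − 1623) = 952.56/1701 = 0.56
a = 1638.88 − 0.56(1623) = 1638.88 − 908.88 = 730
C = 730 + 0.56(751) = 730 + 420.56 = 1150.56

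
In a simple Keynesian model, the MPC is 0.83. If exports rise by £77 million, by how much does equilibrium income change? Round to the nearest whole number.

ΔY ≈ 453

The multiplier is 1/(1 − MPC) = 1/0.17.
ΔY = 77/0.17 = 452.94 ≈ 453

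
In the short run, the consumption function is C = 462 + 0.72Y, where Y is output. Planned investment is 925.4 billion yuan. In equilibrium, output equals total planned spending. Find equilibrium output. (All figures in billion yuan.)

Y = C + I = 462 + 0.72Y + 925.4
Y − 0.72Y = 1387.4
0.28Y = 1387.4, so Y = 1387.4/0.28 = 4955

Y = 4955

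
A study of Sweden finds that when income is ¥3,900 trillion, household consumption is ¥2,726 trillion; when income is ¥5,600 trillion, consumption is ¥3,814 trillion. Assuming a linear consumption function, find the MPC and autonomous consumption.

MPC = 0.64; a = 230

MPC = ΔC/ΔY = (3814 − 2726)/(5600 − 3900) = 1088/1700 = 0.64
a = C − MPC·Y = 2726 − 0.64(3900) = 2726 − 2496 = 230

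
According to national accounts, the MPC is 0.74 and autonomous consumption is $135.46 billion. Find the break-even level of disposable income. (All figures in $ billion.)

Y = 521

At break-even, C = Y: 135.46 + 0.74Y = Y
0.26Y = 135.46, so Y = 135.46/0.26 = 521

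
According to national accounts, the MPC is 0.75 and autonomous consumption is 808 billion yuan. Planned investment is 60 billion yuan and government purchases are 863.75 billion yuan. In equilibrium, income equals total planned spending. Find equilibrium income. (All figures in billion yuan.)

Y = 6927

Y = C + I + G = 808 + 0.75Y + 60 + 863.75
Y − 0.75Y = 1731.75
0.25Y = 1731.75, so Y = 1731.75/0.25 = 6927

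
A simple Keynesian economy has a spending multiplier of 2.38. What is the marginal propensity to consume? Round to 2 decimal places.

k = 1/(1 − MPC), so 1 − MPC = 1/k = 1/2.38 = 0.4202
MPC = 1 − 0.4202 = 0.58

MPC = 0.58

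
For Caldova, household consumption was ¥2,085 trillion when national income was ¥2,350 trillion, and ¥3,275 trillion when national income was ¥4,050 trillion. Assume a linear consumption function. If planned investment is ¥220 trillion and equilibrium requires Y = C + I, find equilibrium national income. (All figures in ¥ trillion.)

MPC = (3275 − 2085)/(4050 − 2350) = 1190/1700 = 0.7
a = 2085 − 0.7(2350) = 440
Equilibrium: Y = 440 + 0.7Y + 220
0.3Y = 660, so Y = 660/0.3 = 2200

Y = 2200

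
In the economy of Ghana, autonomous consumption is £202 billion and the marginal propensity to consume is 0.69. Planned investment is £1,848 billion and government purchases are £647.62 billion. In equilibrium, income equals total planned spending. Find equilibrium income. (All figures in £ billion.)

Y = 8702

Y = C + I + G = 202 + 0.69Y + 1848 + 647.62
Y − 0.69Y = 2697.62
0.31Y = 2697.62, so Y = 2697.62/0.31 = 8702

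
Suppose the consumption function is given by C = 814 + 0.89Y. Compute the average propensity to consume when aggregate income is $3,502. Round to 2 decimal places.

C = 814 + 0.89(3502) = 3930.78
APC = C/Y = 3930.78/3502 = 1.12

APC = 1.12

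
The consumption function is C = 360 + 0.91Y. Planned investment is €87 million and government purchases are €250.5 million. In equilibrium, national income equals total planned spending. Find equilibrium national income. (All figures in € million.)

Y = 7750

Y = C + I + G = 360 + 0.91Y + 87 + 250.5
Y − 0.91Y = 697.5
0.09Y = 697.5, so Y = 697.5/0.09 = 7750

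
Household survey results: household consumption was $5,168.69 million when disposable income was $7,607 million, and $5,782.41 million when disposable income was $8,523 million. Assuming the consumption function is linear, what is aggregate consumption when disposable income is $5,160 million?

C = 3529.2

MPC = (5782.41 − 5168.69)/(8523 − 7607) = 613.72/916 = 0.67
a = 5168.69 − 0.67(7607) = 5168.69 − 5096.69 = 72
C = 72 + 0.67(5160) = 72 + 3457.2 = 3529.2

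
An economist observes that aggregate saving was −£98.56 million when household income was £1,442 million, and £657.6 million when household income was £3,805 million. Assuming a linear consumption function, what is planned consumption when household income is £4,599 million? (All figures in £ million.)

MPS = ΔS/ΔY = (657.6 − (-98.56))/(3805 − 1442) = 756.16/2363 = 0.32
MPC = 1 − MPS = 0.68
Autonomous saving = -98.56 − 0.32(1442) = -560, so a = 560
C = 560 + 0.68(4599) = 560 + 3127.32 = 3687.32

C = 3687.32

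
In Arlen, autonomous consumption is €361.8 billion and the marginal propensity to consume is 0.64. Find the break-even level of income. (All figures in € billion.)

At break-even, C = Y: 361.8 + 0.64Y = Y
0.36Y = 361.8, so Y = 361.8/0.36 = 1005

Y = 1005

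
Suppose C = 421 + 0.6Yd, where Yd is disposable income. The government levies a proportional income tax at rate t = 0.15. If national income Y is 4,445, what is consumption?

C = 2687.95

Yd = (1 − 0.15)(4445) = 0.85(4445) = 3778.25
C = 421 + 0.6(3778.25) = 421 + 2266.95 = 2687.95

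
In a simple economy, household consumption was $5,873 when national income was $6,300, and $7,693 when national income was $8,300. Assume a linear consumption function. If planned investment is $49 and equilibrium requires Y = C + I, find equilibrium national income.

Y = 2100

MPC = (7693 − 5873)/(8300 − 6300) = 1820/2000 = 0.91
a = 5873 − 0.91(6300) = 140
Equilibrium: Y = 140 + 0.91Y + 49
0.09Y = 189, so Y = 189/0.09 = 2100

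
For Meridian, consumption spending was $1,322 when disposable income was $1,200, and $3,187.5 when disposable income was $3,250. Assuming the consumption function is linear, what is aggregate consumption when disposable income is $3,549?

MPC = (3187.5 − 1322)/(3250 − 1200) = 1865.5/2050 = 0.91
a = 1322 − 0.91(1200) = 1322 − 1092 = 230
C = 230 + 0.91(3549) = 230 + 3229.59 = 3459.59

C = 3459.59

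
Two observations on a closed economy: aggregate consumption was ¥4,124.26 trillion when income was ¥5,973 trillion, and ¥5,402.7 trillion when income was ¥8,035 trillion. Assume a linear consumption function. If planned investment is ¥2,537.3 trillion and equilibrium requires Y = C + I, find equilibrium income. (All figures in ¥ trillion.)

Y = 7785

MPC = (5402.7 − 4124.26)/(8035 − 5973) = 1278.44/2062 = 0.62
a = 4124.26 − 0.62(5973) = 421
Equilibrium: Y = 421 + 0.62Y + 2537.3
0.38Y = 2958.3, so Y = 2958.3/0.38 = 7785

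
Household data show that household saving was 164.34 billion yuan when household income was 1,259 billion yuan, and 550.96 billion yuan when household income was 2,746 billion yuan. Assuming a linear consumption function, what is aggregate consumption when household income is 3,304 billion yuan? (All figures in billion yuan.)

MPS = ΔS/ΔY = (550.96 − 164.34)/(2746 − 1259) = 386.62/1487 = 0.26
MPC = 1 − MPS = 0.74
Autonomous saving = 164.34 − 0.26(1259) = -163, so a = 163
C = 163 + 0.74(3304) = 163 + 2444.96 = 2607.96

C = 2607.96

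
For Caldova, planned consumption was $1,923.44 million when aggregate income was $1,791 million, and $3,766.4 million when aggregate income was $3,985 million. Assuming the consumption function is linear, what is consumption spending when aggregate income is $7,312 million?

C = 6561.08

MPC = (3766.4 − 1923.44)/(3985 − 1791) = 1842.96/2194 = 0.84
a = 1923.44 − 0.84(1791) = 1923.44 − 1504.44 = 419
C = 419 + 0.84(7312) = 419 + 6142.08 = 6561.08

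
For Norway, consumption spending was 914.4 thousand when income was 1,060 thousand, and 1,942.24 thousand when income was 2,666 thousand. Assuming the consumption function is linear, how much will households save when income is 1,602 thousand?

MPC = (1942.24 − 914.4)/(2666 − 1060) = 1027.84/1606 = 0.64
a = 914.4 − 0.64(1060) = 914.4 − 678.4 = 236
C = 236 + 0.64(1602) = 1261.28
S = 1602 − 1261.28 = 340.72

S = 340.72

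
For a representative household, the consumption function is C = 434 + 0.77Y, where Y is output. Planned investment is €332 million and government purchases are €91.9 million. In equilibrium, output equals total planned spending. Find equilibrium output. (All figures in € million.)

Y = 3730

Y = C + I + G = 434 + 0.77Y + 332 + 91.9
Y − 0.77Y = 857.9
0.23Y = 857.9, so Y = 857.9/0.23 = 3730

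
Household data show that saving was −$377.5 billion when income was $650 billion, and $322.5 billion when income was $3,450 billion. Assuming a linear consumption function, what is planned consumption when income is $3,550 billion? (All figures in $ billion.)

MPS = ΔS/ΔY = (322.5 − (-377.5))/(3450 − 650) = 700/2800 = 0.25
MPC = 1 − MPS = 0.75
Autonomous saving = -377.5 − 0.25(650) = -540, so a = 540
C = 540 + 0.75(3550) = 540 + 2662.5 = 3202.5

C = 3202.5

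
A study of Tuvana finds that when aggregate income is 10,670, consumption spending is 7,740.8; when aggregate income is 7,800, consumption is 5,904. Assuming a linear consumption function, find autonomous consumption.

MPC = ΔC/ΔY = (7740.8 − 5904)/(10670 − 7800) = 1836.8/2870 = 0.64
a = C − MPC·Y = 5904 − 0.64(7800) = 5904 − 4992 = 912

a = 912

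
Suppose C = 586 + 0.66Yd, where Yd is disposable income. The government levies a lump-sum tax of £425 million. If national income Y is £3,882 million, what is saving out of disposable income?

S = 589.38

Yd = Y − T = 3882 − 425 = 3457
C = 586 + 0.66(3457) = 586 + 2281.62 = 2867.62
S = Yd − C = 3457 − 2867.62 = 589.38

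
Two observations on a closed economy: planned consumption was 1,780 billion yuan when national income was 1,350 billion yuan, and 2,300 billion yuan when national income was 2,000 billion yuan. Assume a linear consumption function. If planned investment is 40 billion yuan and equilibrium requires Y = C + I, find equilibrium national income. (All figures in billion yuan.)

Y = 3700

MPC = (2300 − 1780)/(2000 − 1350) = 520/650 = 0.8
a = 1780 − 0.8(1350) = 700
Equilibrium: Y = 700 + 0.8Y + 40
0.2Y = 740, so Y = 740/0.2 = 3700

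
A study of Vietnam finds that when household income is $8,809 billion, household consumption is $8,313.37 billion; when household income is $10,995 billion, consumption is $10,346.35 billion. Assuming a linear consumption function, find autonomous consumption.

MPC = ΔC/ΔY = (10346.35 − 8313.37)/(10995 − 8809) = 2032.98/2186 = 0.93
a = C − MPC·Y = 8313.37 − 0.93(8809) = 8313.37 − 8192.37 = 121

a = 121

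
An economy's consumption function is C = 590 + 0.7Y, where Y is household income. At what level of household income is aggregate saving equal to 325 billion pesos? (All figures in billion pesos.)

Y = 3050

S = Y − C = -590 + 0.3Y
-590 + 0.3Y = 325, so 0.3Y = 915 and Y = 3050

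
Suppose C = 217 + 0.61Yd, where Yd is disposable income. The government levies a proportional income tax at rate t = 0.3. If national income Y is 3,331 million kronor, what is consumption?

Yd = (1 − 0.3)(3331) = 0.7(3331) = 2331.7
C = 217 + 0.61(2331.7) = 217 + 1422.337 = 1639.337

C = 1639.337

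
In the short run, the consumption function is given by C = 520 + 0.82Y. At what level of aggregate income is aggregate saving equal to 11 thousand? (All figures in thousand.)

Y = 2950

S = Y − C = -520 + 0.18Y
-520 + 0.18Y = 11, so 0.18Y = 531 and Y = 2950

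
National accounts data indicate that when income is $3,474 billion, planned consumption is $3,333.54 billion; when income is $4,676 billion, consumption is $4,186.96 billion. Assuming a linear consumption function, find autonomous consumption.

a = 867

MPC = ΔC/ΔY = (4186.96 − 3333.54)/(4676 − 3474) = 853.42/1202 = 0.71
a = C − MPC·Y = 3333.54 − 0.71(3474) = 3333.54 − 2466.54 = 867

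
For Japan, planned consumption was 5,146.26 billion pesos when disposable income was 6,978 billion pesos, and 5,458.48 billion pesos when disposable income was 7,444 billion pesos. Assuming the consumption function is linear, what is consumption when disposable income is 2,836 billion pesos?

C = 2371.12

MPC = (5458.48 − 5146.26)/(7444 − 6978) = 312.22/466 = 0.67
a = 5146.26 − 0.67(6978) = 5146.26 − 4675.26 = 471
C = 471 + 0.67(2836) = 471 + 1900.12 = 2371.12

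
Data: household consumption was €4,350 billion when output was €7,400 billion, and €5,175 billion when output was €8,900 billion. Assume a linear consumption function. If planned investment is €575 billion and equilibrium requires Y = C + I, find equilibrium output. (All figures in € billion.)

MPC = (5175 − 4350)/(8900 − 7400) = 825/1500 = 0.55
a = 4350 − 0.55(7400) = 280
Equilibrium: Y = 280 + 0.55Y + 575
0.45Y = 855, so Y = 855/0.45 = 1900

Y = 1900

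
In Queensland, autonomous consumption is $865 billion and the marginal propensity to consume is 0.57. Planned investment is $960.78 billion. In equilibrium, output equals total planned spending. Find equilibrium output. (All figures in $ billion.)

Y = C + I = 865 + 0.57Y + 960.78
Y − 0.57Y = 1825.78
0.43Y = 1825.78, so Y = 1825.78/0.43 = 4246

Y = 4246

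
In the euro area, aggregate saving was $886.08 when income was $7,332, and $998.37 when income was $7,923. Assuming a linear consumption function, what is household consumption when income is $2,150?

C = 2248.5

MPS = ΔS/ΔY = (998.37 − 886.08)/(7923 − 7332) = 112.29/591 = 0.19
MPC = 1 − MPS = 0.81
Autonomous saving = 886.08 − 0.19(7332) = -507, so a = 507
C = 507 + 0.81(2150) = 507 + 1741.5 = 2248.5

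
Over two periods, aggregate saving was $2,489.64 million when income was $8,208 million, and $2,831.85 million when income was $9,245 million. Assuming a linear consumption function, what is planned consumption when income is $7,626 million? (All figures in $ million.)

MPS = ΔS/ΔY = (2831.85 − 2489.64)/(9245 − 8208) = 342.21/1037 = 0.33
MPC = 1 − MPS = 0.67
Autonomous saving = 2489.64 − 0.33(8208) = -219, so a = 219
C = 219 + 0.67(7626) = 219 + 5109.42 = 5328.42

C = 5328.42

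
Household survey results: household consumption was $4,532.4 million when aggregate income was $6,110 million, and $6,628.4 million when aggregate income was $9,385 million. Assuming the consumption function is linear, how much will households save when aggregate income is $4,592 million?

MPC = (6628.4 − 4532.4)/(9385 − 6110) = 2096/3275 = 0.64
a = 4532.4 − 0.64(6110) = 4532.4 − 3910.4 = 622
C = 622 + 0.64(4592) = 3560.88
S = 4592 − 3560.88 = 1031.12

S = 1031.12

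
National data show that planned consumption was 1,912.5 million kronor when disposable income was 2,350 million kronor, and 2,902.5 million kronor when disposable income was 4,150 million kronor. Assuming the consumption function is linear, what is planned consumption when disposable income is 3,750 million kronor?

MPC = (2902.5 − 1912.5)/(4150 − 2350) = 990/1800 = 0.55
a = 1912.5 − 0.55(2350) = 1912.5 − 1292.5 = 620
C = 620 + 0.55(3750) = 620 + 2062.5 = 2682.5

C = 2682.5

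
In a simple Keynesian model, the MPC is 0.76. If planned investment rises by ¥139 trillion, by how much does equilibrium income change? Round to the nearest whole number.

ΔY ≈ 579

The multiplier is 1/(1 − MPC) = 1/0.24.
ΔY = 139/0.24 = 579.17 ≈ 579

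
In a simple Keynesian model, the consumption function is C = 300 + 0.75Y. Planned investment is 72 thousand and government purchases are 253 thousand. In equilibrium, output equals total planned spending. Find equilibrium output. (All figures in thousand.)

Y = C + I + G = 300 + 0.75Y + 72 + 253
Y − 0.75Y = 625
0.25Y = 625, so Y = 625/0.25 = 2500

Y = 2500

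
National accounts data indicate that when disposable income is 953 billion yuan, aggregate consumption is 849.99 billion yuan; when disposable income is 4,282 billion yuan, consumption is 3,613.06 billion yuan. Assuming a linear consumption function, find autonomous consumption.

a = 59

MPC = ΔC/ΔY = (3613.06 − 849.99)/(4282 − 953) = 2763.07/3329 = 0.83
a = C − MPC·Y = 849.99 − 0.83(953) = 849.99 − 790.99 = 59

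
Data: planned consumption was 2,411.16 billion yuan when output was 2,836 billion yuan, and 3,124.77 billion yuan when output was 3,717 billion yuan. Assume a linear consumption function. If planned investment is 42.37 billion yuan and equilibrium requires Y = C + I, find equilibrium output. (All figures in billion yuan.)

MPC = (3124.77 − 2411.16)/(3717 − 2836) = 713.61/881 = 0.81
a = 2411.16 − 0.81(2836) = 114
Equilibrium: Y = 114 + 0.81Y + 42.37
0.19Y = 156.37, so Y = 156.37/0.19 = 823

Y = 823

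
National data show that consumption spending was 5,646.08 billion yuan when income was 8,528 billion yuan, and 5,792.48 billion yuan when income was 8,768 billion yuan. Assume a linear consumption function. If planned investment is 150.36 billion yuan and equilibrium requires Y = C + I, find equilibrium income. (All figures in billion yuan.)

Y = 1524

MPC = (5792.48 − 5646.08)/(8768 − 8528) = 146.4/240 = 0.61
a = 5646.08 − 0.61(8528) = 444
Equilibrium: Y = 444 + 0.61Y + 150.36
0.39Y = 594.36, so Y = 594.36/0.39 = 1524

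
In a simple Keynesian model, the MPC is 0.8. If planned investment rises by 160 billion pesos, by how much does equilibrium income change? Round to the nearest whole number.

ΔY ≈ 800

The multiplier is 1/(1 − MPC) = 1/0.2.
ΔY = 160/0.2 = 800.00 ≈ 800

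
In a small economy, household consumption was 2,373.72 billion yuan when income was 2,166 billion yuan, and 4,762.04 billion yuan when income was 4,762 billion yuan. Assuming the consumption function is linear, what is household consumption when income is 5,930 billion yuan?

C = 5836.6

MPC = (4762.04 − 2373.72)/(4762 − 2166) = 2388.32/2596 = 0.92
a = 2373.72 − 0.92(2166) = 2373.72 − 1992.72 = 381
C = 381 + 0.92(5930) = 381 + 5455.6 = 5836.6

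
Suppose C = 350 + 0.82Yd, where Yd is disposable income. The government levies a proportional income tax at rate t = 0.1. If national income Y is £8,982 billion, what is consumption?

C = 6978.716

Yd = (1 − 0.1)(8982) = 0.9(8982) = 8083.8
C = 350 + 0.82(8083.8) = 350 + 6628.716 = 6978.716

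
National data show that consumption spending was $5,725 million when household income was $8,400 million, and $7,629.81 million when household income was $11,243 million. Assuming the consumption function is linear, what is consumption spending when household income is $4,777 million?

MPC = (7629.81 − 5725)/(11243 − 8400) = 1904.81/2843 = 0.67
a = 5725 − 0.67(8400) = 5725 − 5628 = 97
C = 97 + 0.67(4777) = 97 + 3200.59 = 3297.59

C = 3297.59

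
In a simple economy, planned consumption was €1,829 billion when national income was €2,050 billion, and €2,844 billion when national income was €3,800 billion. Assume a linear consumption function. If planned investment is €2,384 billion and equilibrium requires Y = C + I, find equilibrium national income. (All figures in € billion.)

Y = 7200

MPC = (2844 − 1829)/(3800 − 2050) = 1015/1750 = 0.58
a = 1829 − 0.58(2050) = 640
Equilibrium: Y = 640 + 0.58Y + 2384
0.42Y = 3024, so Y = 3024/0.42 = 7200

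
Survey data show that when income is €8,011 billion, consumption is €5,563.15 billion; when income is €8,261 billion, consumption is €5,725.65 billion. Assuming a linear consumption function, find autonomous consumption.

MPC = ΔC/ΔY = (5725.65 − 5563.15)/(8261 − 8011) = 162.5/250 = 0.65
a = C − MPC·Y = 5563.15 − 0.65(8011) = 5563.15 − 5207.15 = 356

a = 356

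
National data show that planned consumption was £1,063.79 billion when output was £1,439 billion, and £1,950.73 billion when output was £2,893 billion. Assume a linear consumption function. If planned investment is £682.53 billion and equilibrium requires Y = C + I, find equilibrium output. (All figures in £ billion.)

MPC = (1950.73 − 1063.79)/(2893 − 1439) = 886.94/1454 = 0.61
a = 1063.79 − 0.61(1439) = 186
Equilibrium: Y = 186 + 0.61Y + 682.53
0.39Y = 868.53, so Y = 868.53/0.39 = 2227

Y = 2227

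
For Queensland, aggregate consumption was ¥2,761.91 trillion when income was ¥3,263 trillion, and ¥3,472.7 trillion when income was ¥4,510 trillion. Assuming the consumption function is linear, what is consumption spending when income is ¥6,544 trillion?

C = 4632.08

MPC = (3472.7 − 2761.91)/(4510 − 3263) = 710.79/1247 = 0.57
a = 2761.91 − 0.57(3263) = 2761.91 − 1859.91 = 902
C = 902 + 0.57(6544) = 902 + 3730.08 = 4632.08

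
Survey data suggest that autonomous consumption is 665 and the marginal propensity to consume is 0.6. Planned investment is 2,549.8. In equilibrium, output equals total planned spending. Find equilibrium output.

Y = C + I = 665 + 0.6Y + 2549.8
Y − 0.6Y = 3214.8
0.4Y = 3214.8, so Y = 3214.8/0.4 = 8037

Y = 8037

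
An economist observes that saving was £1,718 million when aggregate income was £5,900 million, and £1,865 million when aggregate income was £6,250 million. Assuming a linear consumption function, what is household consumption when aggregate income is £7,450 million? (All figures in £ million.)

MPS = ΔS/ΔY = (1865 − 1718)/(6250 − 5900) = 147/350 = 0.42
MPC = 1 − MPS = 0.58
Autonomous saving = 1718 − 0.42(5900) = -760, so a = 760
C = 760 + 0.58(7450) = 760 + 4321 = 5081

C = 5081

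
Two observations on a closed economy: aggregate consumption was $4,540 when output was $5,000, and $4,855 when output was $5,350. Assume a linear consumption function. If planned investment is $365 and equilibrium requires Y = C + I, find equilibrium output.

MPC = (4855 − 4540)/(5350 − 5000) = 315/350 = 0.9
a = 4540 − 0.9(5000) = 40
Equilibrium: Y = 40 + 0.9Y + 365
0.1Y = 405, so Y = 405/0.1 = 4050

Y = 4050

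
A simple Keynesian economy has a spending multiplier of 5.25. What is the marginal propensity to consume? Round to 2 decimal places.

k = 1/(1 − MPC), so 1 − MPC = 1/k = 1/5.25 = 0.1905
MPC = 1 − 0.1905 = 0.81

MPC = 0.81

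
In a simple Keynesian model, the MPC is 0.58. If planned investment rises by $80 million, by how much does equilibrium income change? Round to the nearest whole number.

The multiplier is 1/(1 − MPC) = 1/0.42.
ΔY = 80/0.42 = 190.48 ≈ 190

ΔY ≈ 190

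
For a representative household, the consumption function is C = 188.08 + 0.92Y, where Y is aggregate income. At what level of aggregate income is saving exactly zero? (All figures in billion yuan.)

Y = 2351

At break-even, C = Y: 188.08 + 0.92Y = Y
0.08Y = 188.08, so Y = 188.08/0.08 = 2351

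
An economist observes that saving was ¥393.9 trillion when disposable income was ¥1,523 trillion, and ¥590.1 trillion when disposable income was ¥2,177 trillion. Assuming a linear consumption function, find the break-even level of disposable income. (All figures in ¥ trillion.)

MPS = ΔS/ΔY = (590.1 − 393.9)/(2177 − 1523) = 196.2/654 = 0.3
MPC = 1 − MPS = 0.7
From S(1523) = 393.9: −a + 0.3(1523) = 393.9, so a = 456.9 − 393.9 = 63
Break-even (S = 0): Y = a/MPS = 63/0.3 = 210

Y = 210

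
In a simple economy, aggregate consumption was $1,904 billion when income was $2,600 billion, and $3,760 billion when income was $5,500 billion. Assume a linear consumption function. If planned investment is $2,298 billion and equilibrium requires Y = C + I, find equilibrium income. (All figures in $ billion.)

Y = 7050

MPC = (3760 − 1904)/(5500 − 2600) = 1856/2900 = 0.64
a = 1904 − 0.64(2600) = 240
Equilibrium: Y = 240 + 0.64Y + 2298
0.36Y = 2538, so Y = 2538/0.36 = 7050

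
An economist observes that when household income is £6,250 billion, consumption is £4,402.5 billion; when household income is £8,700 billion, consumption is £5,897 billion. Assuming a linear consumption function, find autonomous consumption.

a = 590

MPC = ΔC/ΔY = (5897 − 4402.5)/(8700 − 6250) = 1494.5/2450 = 0.61
a = C − MPC·Y = 4402.5 − 0.61(6250) = 4402.5 − 3812.5 = 590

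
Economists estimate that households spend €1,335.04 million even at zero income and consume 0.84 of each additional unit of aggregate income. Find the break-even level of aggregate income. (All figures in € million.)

At break-even, C = Y: 1335.04 + 0.84Y = Y
0.16Y = 1335.04, so Y = 1335.04/0.16 = 8344

Y = 8344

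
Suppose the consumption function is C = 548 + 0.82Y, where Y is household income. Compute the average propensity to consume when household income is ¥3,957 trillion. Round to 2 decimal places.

APC = 0.96

C = 548 + 0.82(3957) = 3792.74
APC = C/Y = 3792.74/3957 = 0.96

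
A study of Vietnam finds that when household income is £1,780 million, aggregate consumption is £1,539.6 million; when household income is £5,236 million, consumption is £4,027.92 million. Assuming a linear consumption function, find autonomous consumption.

MPC = ΔC/ΔY = (4027.92 − 1539.6)/(5236 − 1780) = 2488.32/3456 = 0.72
a = C − MPC·Y = 1539.6 − 0.72(1780) = 1539.6 − 1281.6 = 258

a = 258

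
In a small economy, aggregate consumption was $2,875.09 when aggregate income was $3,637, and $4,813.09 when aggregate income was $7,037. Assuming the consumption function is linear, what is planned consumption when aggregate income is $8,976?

MPC = (4813.09 − 2875.09)/(7037 − 3637) = 1938/3400 = 0.57
a = 2875.09 − 0.57(3637) = 2875.09 − 2073.09 = 802
C = 802 + 0.57(8976) = 802 + 5116.32 = 5918.32

C = 5918.32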